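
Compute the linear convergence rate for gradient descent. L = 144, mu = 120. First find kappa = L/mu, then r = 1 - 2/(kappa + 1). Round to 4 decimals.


Step 1: Compute the condition number.
kappa = L/mu = 144/120 = 1.2
Step 2: Compute the convergence rate.
r = 1 - 2/(kappa + 1) = 1 - 2*mu/(L + mu) = (L - mu)/(L + mu) = 24/264 = 0.0909


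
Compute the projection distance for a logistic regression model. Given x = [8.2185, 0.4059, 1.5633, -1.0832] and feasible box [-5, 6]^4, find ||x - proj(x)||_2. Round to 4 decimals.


Project each component onto [-5, 6].
clip(8.2185) = 6.0, clip(0.4059) = 0.4059, clip(1.5633) = 1.5633, clip(-1.0832) = -1.0832
Projection = [6.0, 0.4059, 1.5633, -1.0832]
Squared diffs: [4.9217, 0.0, 0.0, 0.0]
Distance = sqrt(4.9217) = 2.2185


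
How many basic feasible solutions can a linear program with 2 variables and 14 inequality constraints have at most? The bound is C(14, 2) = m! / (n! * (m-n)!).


Each vertex corresponds to some choice of n active constraints out of m, so the number of vertices is at most C(m, n) = m! / (n!(m-n)!).
m = 14, n = 2
Numerator: 14 * 13
Denominator: 2! = 2
C(14, 2) = 91


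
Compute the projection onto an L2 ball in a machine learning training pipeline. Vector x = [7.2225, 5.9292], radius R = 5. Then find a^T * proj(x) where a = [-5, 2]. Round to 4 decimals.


Step 1: Compute ||x|| (intermediates to 6 decimals).
||x|| = sqrt(7.2225^2 + 5.9292^2) = 9.344513
Step 2: Project.
Since ||x|| > R, scale = R/||x|| = 5/9.344513 = 0.535073, proj(x) = scale * x
proj(x) = [3.864565, 3.172555]
Step 3: Dot product.
a^T * proj(x) = -5*3.864565 + 2*3.172555 = -12.9777


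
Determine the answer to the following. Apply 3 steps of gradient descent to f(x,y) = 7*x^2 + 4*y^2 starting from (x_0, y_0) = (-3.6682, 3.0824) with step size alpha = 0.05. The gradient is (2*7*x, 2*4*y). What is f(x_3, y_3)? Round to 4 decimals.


Gradient descent on f(x,y) = 7*x^2 + 4*y^2.
Starting point: (-3.6682, 3.0824), alpha = 0.05
Step 1: grad_x = 2*7*-3.6682 = -51.3548, grad_y = 2*4*3.0824 = 24.6592
  x_1 = -3.6682 - 0.05*-51.3548 = -1.1005
  y_1 = 3.0824 - 0.05*24.6592 = 1.8494
Step 2: grad_x = 2*7*-1.1005 = -15.4064, grad_y = 2*4*1.8494 = 14.7955
  x_2 = -1.1005 - 0.05*-15.4064 = -0.3301
  y_2 = 1.8494 - 0.05*14.7955 = 1.1097
Step 3: grad_x = 2*7*-0.3301 = -4.6219, grad_y = 2*4*1.1097 = 8.8773
  x_3 = -0.3301 - 0.05*-4.6219 = -0.099
  y_3 = 1.1097 - 0.05*8.8773 = 0.6658
f(-0.099, 0.6658) = 7*(-0.099)^2 + 4*0.6658^2 = 1.8418


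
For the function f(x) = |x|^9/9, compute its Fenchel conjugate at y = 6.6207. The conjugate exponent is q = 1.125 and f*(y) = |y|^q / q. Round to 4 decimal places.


The conjugate exponent q satisfies 1/p + 1/q = 1.
p = 9, so q = 9/(9 - 1) = 1.125
|y|^q = 6.6207^1.125 = 8.3853
f*(6.6207) = 8.3853 / 1.125 = 7.4536


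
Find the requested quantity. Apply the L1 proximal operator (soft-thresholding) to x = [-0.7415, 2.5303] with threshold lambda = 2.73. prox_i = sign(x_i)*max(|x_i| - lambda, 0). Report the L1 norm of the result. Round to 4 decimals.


Soft-thresholding with lambda = 2.73:
prox(-0.7415) = sign(-0.7415)*max(|-0.7415| - 2.73, 0) = 0.0
prox(2.5303) = sign(2.5303)*max(|2.5303| - 2.73, 0) = 0.0
prox(x) = [0.0, 0.0]
||prox(x)||_1 = 0.0 + 0.0 = 0.0


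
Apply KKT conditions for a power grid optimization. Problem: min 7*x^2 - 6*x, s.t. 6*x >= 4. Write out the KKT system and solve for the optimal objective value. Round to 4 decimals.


Step 1: Try lambda = 0 (constraint inactive).
x_unc = 6/(2*7) = 0.4286
Check: 6*0.4286 = 2.5716 < 4 -- violated!
Step 2: Constraint must be active: 6*x = 4
x* = 4/6 = 2/3 = 0.6667 (rounded; the exact value 2/3 is used below)
lambda = (2*7*(2/3) - 6)/6 = 0.5556
Step 3: Compute optimal value.
f(x*) = 7*(2/3)^2 - 6*(2/3) = -0.8889


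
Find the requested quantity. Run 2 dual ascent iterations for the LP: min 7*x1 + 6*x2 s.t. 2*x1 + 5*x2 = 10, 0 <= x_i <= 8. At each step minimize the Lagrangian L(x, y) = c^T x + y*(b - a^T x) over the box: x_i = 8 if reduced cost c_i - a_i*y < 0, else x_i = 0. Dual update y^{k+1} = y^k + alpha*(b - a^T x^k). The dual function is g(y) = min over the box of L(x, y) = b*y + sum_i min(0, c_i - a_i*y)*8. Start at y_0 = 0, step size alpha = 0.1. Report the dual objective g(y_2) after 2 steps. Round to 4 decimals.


Dual ascent for LP: min 7*x1 + 6*x2, 2*x1 + 5*x2 = 10, 0 <= x_i <= 8
Step 1: y^k = 0.0, reduced costs: (7.0, 6.0)
  x^k = (0.0, 0.0), subgradient = b - a^T x = 10.0
  y^{k+1} = 0.0 + 0.1*10.0 = 1.0
Step 2: y^k = 1.0, reduced costs: (5.0, 1.0)
  x^k = (0.0, 0.0), subgradient = b - a^T x = 10.0
  y^{k+1} = 1.0 + 0.1*10.0 = 2.0
Dual objective at y_2 = 2.0: reduced costs (3.0, -4.0), box minimizer x = (0.0, 8.0)
g(y_2) = b*y + (c1 - a1*y)*x1 + (c2 - a2*y)*x2 = 10*2.0 + 3.0*0.0 + (-4.0)*8.0 = 20.0 + 0.0 - 32.0 = -12.0


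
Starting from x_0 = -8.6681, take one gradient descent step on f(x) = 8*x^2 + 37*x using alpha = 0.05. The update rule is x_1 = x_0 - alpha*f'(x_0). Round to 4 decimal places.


We compute the gradient at x_0 and apply the update.
f'(x) = 16*x + 37
f'(-8.6681) = 16*-8.6681 + 37 = -101.6896
x_1 = -8.6681 - 0.05*-101.6896 = -3.5836


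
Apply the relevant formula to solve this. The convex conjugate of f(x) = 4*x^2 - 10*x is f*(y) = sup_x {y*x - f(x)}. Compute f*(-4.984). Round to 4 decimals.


f*(y) = sup_x {y*x - a*x^2 - b*x} = sup_x {(y-b)*x - a*x^2}
FOC: (y - b) - 2a*x = 0 => x* = (y - b)/(2a)
x* = (-4.984 + 10)/(2*4) = 0.627
f*(-4.984) = (y-b)^2/(4a) = (-4.984 + 10)^2/(4*4)
= 25.1603/16 = 1.5725


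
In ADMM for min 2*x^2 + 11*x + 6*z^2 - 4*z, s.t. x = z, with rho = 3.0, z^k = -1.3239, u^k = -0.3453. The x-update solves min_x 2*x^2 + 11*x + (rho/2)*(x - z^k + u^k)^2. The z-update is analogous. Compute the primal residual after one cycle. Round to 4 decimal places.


ADMM iteration with rho = 3.0, z^k = -1.3239, u^k = -0.3453
Step 1: x-update.
Minimize 2*x^2 + 11*x + (3.0/2)*(x + 1.3239 - 0.3453)^2
FOC: (2*2 + 3.0)*x = -11 + 3.0*(-1.3239 + 0.3453)
x^{k+1} = -1.9908
Step 2: z-update.
Minimize 6*z^2 - 4*z + (3.0/2)*(-1.9908 - z - 0.3453)^2
FOC: (2*6 + 3.0)*z = 4 + 3.0*(-1.9908 - 0.3453)
z^{k+1} = -0.2006
Step 3: u-update.
u^{k+1} = -0.3453 - 1.9908 + 0.2006 = -2.1356
Step 4: Primal residual = |-1.9908 + 0.2006| = 1.7903


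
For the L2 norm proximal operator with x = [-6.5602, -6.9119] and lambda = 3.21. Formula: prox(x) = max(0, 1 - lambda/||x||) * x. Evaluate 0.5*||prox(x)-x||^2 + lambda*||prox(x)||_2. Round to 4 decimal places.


Step 1: Compute ||x||.
||x|| = 9.5295
Step 2: Compute scaling factor.
scale = max(0, 1 - 3.21/9.5295) = 0.6631
Step 3: prox(x) = [-4.3504, -4.5836]
||prox(x)|| = 6.3195
Step 4: Proximal objective.
0.5*||prox-x||^2 = 5.1521
lambda*||prox|| = 20.2856
Total = 25.4375


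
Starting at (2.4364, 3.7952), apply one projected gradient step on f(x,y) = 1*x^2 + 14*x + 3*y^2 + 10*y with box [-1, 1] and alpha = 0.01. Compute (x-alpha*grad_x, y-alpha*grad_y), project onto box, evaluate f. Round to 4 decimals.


Step 1: Compute gradient at (2.4364, 3.7952).
grad_x = 2*1*2.4364 + 14 = 18.8728
grad_y = 2*3*3.7952 + 10 = 32.7712
Step 2: Gradient step.
x_raw = 2.4364 - 0.01*18.8728 = 2.2477
y_raw = 3.7952 - 0.01*32.7712 = 3.4675
Step 3: Project onto [-1, 1].
x_proj = clip(2.2477) = 1.0
y_proj = clip(3.4675) = 1.0
Step 4: Evaluate f.
f(1.0, 1.0) = 28.0


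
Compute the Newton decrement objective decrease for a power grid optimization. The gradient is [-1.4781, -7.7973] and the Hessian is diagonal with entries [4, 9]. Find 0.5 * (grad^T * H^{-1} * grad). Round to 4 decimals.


Step 1: H is diagonal, so H^(-1) * g = [-0.3695, -0.8664].
Step 2: g^T H^(-1) g = sum_i g_i^2 / H_ii
  = (-1.4781)^2/4 + (-7.7973)^2/9
  = 0.5462 + 6.7553 = 7.3015
Step 3: Objective decrease = 0.5 * g^T H^(-1) g = 3.6508


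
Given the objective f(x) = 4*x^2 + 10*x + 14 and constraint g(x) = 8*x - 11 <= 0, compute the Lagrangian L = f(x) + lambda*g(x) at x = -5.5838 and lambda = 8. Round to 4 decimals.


Step 1: Evaluate f(x).
f(-5.5838) = 4*(-5.5838)^2 + 10*(-5.5838) + 14 = 82.8773
Step 2: Evaluate g(x).
g(-5.5838) = 8*-5.5838 - 11 = -55.6704
Step 3: Compute Lagrangian.
L = 82.8773 + 8*-55.6704 = -362.4859


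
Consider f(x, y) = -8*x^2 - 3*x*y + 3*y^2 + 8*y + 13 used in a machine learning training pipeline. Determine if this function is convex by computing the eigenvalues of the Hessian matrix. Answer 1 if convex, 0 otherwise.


The Hessian of f(x,y) = -8*x^2 - 3*x*y + 3*y^2 + 8*y + 13 is:
H = [[-16, -3], [-3, 6]]
Trace = -16 + 6 = -10
Determinant = -16*6 - (-3)^2 = -105
Discriminant = (-10)^2 - 4*-105 = 520.0
Eigenvalues: lambda_1 = -16.4018, lambda_2 = 6.4018
The function is not convex.

0


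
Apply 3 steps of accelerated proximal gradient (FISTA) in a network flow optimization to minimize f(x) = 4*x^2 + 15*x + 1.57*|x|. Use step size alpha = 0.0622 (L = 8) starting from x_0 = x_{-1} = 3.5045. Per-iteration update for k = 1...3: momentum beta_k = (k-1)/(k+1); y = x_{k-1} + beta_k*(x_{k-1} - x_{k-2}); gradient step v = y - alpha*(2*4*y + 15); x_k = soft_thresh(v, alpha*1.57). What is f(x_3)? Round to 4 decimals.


FISTA on f(x) = 4*x^2 + 15*x + 1.57*|x|
L = 8, alpha = 0.0622
Iteration 1: beta = 0.0, y = 3.5045 + 0.0*(3.5045 - 3.5045) = 3.5045
  grad(y) = 43.036, v = y - alpha*grad = 0.8277
  prox(v) = soft_thresh(0.8277, 0.0977) = 0.73
Iteration 2: beta = 0.3333, y = 0.73 + 0.3333*(0.73 - 3.5045) = -0.1948
  grad(y) = 13.4414, v = y - alpha*grad = -1.0309
  prox(v) = soft_thresh(-1.0309, 0.0977) = -0.9332
Iteration 3: beta = 0.5, y = -0.9332 + 0.5*(-0.9332 - 0.73) = -1.7648
  grad(y) = 0.8813, v = y - alpha*grad = -1.8197
  prox(v) = soft_thresh(-1.8197, 0.0977) = -1.722
f(x_3) = 4*(-1.722)^2 + 15*(-1.722) + 1.57*|-1.722| = -11.2653


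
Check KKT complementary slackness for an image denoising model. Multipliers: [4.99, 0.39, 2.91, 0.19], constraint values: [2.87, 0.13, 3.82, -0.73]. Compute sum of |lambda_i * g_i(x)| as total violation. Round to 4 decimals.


KKT complementary slackness check:
lambda_1 * g_1 = 4.99 * 2.87 = 14.3213
lambda_2 * g_2 = 0.39 * 0.13 = 0.0507
lambda_3 * g_3 = 2.91 * 3.82 = 11.1162
lambda_4 * g_4 = 0.19 * -0.73 = -0.1387
Total violation = 14.3213 + 0.0507 + 11.1162 + 0.1387 = 25.6269


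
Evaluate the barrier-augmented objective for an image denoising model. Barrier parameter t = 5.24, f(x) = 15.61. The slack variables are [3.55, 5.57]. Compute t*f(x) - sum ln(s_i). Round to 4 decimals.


Step 1: Compute log-barrier.
ln values: [1.2669, 1.7174]
phi = -(1.2669 + 1.7174) = -2.9843
Step 2: Compute augmented objective.
t*f(x) = 5.24*15.61 = 81.7964
Total = 81.7964 - 2.9843 = 78.8121


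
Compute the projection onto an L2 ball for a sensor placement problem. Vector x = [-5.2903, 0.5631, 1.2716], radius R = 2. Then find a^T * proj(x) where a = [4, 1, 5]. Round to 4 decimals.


Step 1: Compute ||x|| (intermediates to 6 decimals).
||x|| = sqrt((-5.2903)^2 + 0.5631^2 + 1.2716^2) = 5.470039
Step 2: Project.
Since ||x|| > R, scale = R/||x|| = 2/5.470039 = 0.365628, proj(x) = scale * x
proj(x) = [-1.934282, 0.205885, 0.464933]
Step 3: Dot product.
a^T * proj(x) = 4*(-1.934282) + 1*0.205885 + 5*0.464933 = -5.2066


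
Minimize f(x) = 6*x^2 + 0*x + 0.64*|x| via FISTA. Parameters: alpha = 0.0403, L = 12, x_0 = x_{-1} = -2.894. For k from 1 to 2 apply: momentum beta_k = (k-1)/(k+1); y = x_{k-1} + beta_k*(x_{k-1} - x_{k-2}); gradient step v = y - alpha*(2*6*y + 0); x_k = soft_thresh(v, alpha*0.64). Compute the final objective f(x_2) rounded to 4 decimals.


FISTA on f(x) = 6*x^2 + 0*x + 0.64*|x|
L = 12, alpha = 0.0403
Iteration 1: beta = 0.0, y = -2.894 + 0.0*(-2.894 + 2.894) = -2.894
  grad(y) = -34.728, v = y - alpha*grad = -1.4945
  prox(v) = soft_thresh(-1.4945, 0.0258) = -1.4687
Iteration 2: beta = 0.3333, y = -1.4687 + 0.3333*(-1.4687 + 2.894) = -0.9936
  grad(y) = -11.9227, v = y - alpha*grad = -0.5131
  prox(v) = soft_thresh(-0.5131, 0.0258) = -0.4873
f(x_2) = 6*(-0.4873)^2 + 0*(-0.4873) + 0.64*|-0.4873| = 1.7365


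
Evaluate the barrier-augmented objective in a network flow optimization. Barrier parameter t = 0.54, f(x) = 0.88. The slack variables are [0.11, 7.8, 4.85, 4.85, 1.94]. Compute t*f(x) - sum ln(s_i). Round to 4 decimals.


Step 1: Compute log-barrier.
ln values: [-2.2073, 2.0541, 1.579, 1.579, 0.6627]
phi = -(-2.2073 + 2.0541 + 1.579 + 1.579 + 0.6627) = -3.6675
Step 2: Compute augmented objective.
t*f(x) = 0.54*0.88 = 0.4752
Total = 0.4752 - 3.6675 = -3.1923


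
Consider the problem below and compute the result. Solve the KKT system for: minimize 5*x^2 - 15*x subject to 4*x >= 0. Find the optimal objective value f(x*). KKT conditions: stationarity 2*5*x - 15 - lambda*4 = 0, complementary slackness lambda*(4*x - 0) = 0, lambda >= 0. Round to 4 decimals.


Step 1: Try lambda = 0 (constraint inactive).
Stationarity: 2*5*x - 15 = 0
x* = 15/(2*5) = 1.5
Check constraint: 4*1.5 = 6.0 >= 0 -- satisfied.
Step 2: Compute optimal value.
f(x*) = 5*1.5^2 - 15*1.5 = -11.25


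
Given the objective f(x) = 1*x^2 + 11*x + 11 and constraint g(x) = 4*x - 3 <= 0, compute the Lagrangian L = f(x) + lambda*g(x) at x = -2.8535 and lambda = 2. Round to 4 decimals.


Step 1: Evaluate f(x).
f(-2.8535) = 1*(-2.8535)^2 + 11*(-2.8535) + 11 = -12.246
Step 2: Evaluate g(x).
g(-2.8535) = 4*-2.8535 - 3 = -14.414
Step 3: Compute Lagrangian.
L = -12.246 + 2*-14.414 = -41.074


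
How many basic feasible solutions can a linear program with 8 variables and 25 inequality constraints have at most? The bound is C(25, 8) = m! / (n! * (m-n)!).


Each vertex corresponds to some choice of n active constraints out of m, so the number of vertices is at most C(m, n) = m! / (n!(m-n)!).
m = 25, n = 8
Numerator: 25 * 24 * 23 * 22 * 21 * 20 * 19 * 18
Denominator: 8! = 40320
C(25, 8) = 1081575


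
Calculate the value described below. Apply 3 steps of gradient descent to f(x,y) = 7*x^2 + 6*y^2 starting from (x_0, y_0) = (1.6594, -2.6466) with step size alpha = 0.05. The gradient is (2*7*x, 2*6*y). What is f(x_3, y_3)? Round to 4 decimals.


Gradient descent on f(x,y) = 7*x^2 + 6*y^2.
Starting point: (1.6594, -2.6466), alpha = 0.05
Step 1: grad_x = 2*7*1.6594 = 23.2316, grad_y = 2*6*-2.6466 = -31.7592
  x_1 = 1.6594 - 0.05*23.2316 = 0.4978
  y_1 = -2.6466 - 0.05*-31.7592 = -1.0586
Step 2: grad_x = 2*7*0.4978 = 6.9695, grad_y = 2*6*-1.0586 = -12.7037
  x_2 = 0.4978 - 0.05*6.9695 = 0.1493
  y_2 = -1.0586 - 0.05*-12.7037 = -0.4235
Step 3: grad_x = 2*7*0.1493 = 2.0908, grad_y = 2*6*-0.4235 = -5.0815
  x_3 = 0.1493 - 0.05*2.0908 = 0.0448
  y_3 = -0.4235 - 0.05*-5.0815 = -0.1694
f(0.0448, -0.1694) = 7*0.0448^2 + 6*(-0.1694)^2 = 0.1862


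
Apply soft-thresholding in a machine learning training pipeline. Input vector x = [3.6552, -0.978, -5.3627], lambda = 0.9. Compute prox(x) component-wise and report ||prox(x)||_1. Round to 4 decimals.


Soft-thresholding with lambda = 0.9:
prox(3.6552) = sign(3.6552)*max(|3.6552| - 0.9, 0) = 2.7552
prox(-0.978) = sign(-0.978)*max(|-0.978| - 0.9, 0) = -0.078
prox(-5.3627) = sign(-5.3627)*max(|-5.3627| - 0.9, 0) = -4.4627
prox(x) = [2.7552, -0.078, -4.4627]
||prox(x)||_1 = 2.7552 + 0.078 + 4.4627 = 7.2959


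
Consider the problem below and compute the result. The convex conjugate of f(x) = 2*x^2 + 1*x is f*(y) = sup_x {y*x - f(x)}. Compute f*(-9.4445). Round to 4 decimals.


f*(y) = sup_x {y*x - a*x^2 - b*x} = sup_x {(y-b)*x - a*x^2}
FOC: (y - b) - 2a*x = 0 => x* = (y - b)/(2a)
x* = (-9.4445 - 1)/(2*2) = -2.6111
f*(-9.4445) = (y-b)^2/(4a) = (-9.4445 - 1)^2/(4*2)
= 109.0876/8 = 13.6359


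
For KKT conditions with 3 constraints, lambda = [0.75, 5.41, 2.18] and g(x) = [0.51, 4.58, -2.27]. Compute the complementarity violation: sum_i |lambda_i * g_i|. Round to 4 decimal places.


KKT complementary slackness check:
lambda_1 * g_1 = 0.75 * 0.51 = 0.3825
lambda_2 * g_2 = 5.41 * 4.58 = 24.7778
lambda_3 * g_3 = 2.18 * -2.27 = -4.9486
Total violation = 0.3825 + 24.7778 + 4.9486 = 30.1089


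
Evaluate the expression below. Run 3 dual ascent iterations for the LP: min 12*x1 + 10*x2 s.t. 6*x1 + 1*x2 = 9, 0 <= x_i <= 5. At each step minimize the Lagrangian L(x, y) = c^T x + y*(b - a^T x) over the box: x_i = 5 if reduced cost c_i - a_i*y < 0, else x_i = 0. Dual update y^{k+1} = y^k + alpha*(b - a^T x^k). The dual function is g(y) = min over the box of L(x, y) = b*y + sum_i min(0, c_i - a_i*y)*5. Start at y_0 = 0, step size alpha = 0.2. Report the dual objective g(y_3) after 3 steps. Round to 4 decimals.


Dual ascent for LP: min 12*x1 + 10*x2, 6*x1 + 1*x2 = 9, 0 <= x_i <= 5
Step 1: y^k = 0.0, reduced costs: (12.0, 10.0)
  x^k = (0.0, 0.0), subgradient = b - a^T x = 9.0
  y^{k+1} = 0.0 + 0.2*9.0 = 1.8
Step 2: y^k = 1.8, reduced costs: (1.2, 8.2)
  x^k = (0.0, 0.0), subgradient = b - a^T x = 9.0
  y^{k+1} = 1.8 + 0.2*9.0 = 3.6
Step 3: y^k = 3.6, reduced costs: (-9.6, 6.4)
  x^k = (5.0, 0.0), subgradient = b - a^T x = -21.0
  y^{k+1} = 3.6 + 0.2*-21.0 = -0.6
Dual objective at y_3 = -0.6: reduced costs (15.6, 10.6), box minimizer x = (0.0, 0.0)
g(y_3) = b*y + (c1 - a1*y)*x1 + (c2 - a2*y)*x2 = 9*(-0.6) + 15.6*0.0 + 10.6*0.0 = -5.4 + 0.0 + 0.0 = -5.4


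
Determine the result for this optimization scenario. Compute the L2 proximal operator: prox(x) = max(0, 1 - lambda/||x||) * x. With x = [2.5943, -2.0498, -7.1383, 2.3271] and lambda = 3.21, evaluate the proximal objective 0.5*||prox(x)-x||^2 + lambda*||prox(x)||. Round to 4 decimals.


Step 1: Compute ||x||.
||x|| = 8.2038
Step 2: Compute scaling factor.
scale = max(0, 1 - 3.21/8.2038) = 0.6087
Step 3: prox(x) = [1.5792, -1.2478, -4.3452, 1.4166]
||prox(x)|| = 4.9938
Step 4: Proximal objective.
0.5*||prox-x||^2 = 5.1521
lambda*||prox|| = 16.0301
Total = 21.1822


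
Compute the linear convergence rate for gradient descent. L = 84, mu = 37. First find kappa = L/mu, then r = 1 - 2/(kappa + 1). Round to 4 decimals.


Step 1: Compute the condition number.
kappa = L/mu = 84/37 = 2.2703
Step 2: Compute the convergence rate.
r = 1 - 2/(kappa + 1) = 1 - 2*mu/(L + mu) = (L - mu)/(L + mu) = 47/121 = 0.3884


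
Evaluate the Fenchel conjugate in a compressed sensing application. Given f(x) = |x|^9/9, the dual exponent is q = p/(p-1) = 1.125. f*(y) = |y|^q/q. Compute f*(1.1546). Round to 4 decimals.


The conjugate exponent q satisfies 1/p + 1/q = 1.
p = 9, so q = 9/(9 - 1) = 1.125
|y|^q = 1.1546^1.125 = 1.1755
f*(1.1546) = 1.1755 / 1.125 = 1.0449


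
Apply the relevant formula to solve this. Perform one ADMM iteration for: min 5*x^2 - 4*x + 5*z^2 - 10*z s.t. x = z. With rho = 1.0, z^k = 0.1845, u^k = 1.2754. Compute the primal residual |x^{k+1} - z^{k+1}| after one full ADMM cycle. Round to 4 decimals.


ADMM iteration with rho = 1.0, z^k = 0.1845, u^k = 1.2754
Step 1: x-update.
Minimize 5*x^2 - 4*x + (1.0/2)*(x - 0.1845 + 1.2754)^2
FOC: (2*5 + 1.0)*x = 4 + 1.0*(0.1845 - 1.2754)
x^{k+1} = 0.2645
Step 2: z-update.
Minimize 5*z^2 - 10*z + (1.0/2)*(0.2645 - z + 1.2754)^2
FOC: (2*5 + 1.0)*z = 10 + 1.0*(0.2645 + 1.2754)
z^{k+1} = 1.0491
Step 3: u-update.
u^{k+1} = 1.2754 + 0.2645 - 1.0491 = 0.4908
Step 4: Primal residual = |0.2645 - 1.0491| = 0.7846


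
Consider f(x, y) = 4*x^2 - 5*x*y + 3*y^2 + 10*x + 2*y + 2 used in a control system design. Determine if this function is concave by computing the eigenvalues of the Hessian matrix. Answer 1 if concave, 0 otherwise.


The Hessian of f(x,y) = 4*x^2 - 5*x*y + 3*y^2 + 10*x + 2*y + 2 is:
H = [[8, -5], [-5, 6]]
Trace = 8 + 6 = 14
Determinant = 8*6 - (-5)^2 = 23
Discriminant = (14)^2 - 4*23 = 104.0
Eigenvalues: lambda_1 = 1.901, lambda_2 = 12.099
The function is not concave.

0


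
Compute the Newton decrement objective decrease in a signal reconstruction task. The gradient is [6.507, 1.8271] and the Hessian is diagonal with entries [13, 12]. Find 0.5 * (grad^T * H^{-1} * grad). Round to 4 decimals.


Step 1: H is diagonal, so H^(-1) * g = [0.5005, 0.1523].
Step 2: g^T H^(-1) g = sum_i g_i^2 / H_ii
  = (6.507)^2/13 + (1.8271)^2/12
  = 3.257 + 0.2782 = 3.5352
Step 3: Objective decrease = 0.5 * g^T H^(-1) g = 1.7676


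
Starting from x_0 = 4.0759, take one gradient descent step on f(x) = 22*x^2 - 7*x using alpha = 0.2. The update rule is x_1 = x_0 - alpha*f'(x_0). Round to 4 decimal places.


We compute the gradient at x_0 and apply the update.
f'(x) = 44*x - 7
f'(4.0759) = 44*4.0759 - 7 = 172.3396
x_1 = 4.0759 - 0.2*172.3396 = -30.392


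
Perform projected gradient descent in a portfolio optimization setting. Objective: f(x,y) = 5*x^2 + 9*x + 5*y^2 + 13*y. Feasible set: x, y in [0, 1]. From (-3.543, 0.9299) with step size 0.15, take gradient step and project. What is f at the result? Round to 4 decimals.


Step 1: Compute gradient at (-3.543, 0.9299).
grad_x = 2*5*-3.543 + 9 = -26.43
grad_y = 2*5*0.9299 + 13 = 22.299
Step 2: Gradient step.
x_raw = -3.543 - 0.15*-26.43 = 0.4215
y_raw = 0.9299 - 0.15*22.299 = -2.415
Step 3: Project onto [0, 1].
x_proj = clip(0.4215) = 0.4215
y_proj = clip(-2.415) = 0.0
Step 4: Evaluate f.
f(0.4215, 0.0) = 4.6818


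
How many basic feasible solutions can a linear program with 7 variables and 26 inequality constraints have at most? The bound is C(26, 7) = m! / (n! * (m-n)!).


Each vertex corresponds to some choice of n active constraints out of m, so the number of vertices is at most C(m, n) = m! / (n!(m-n)!).
m = 26, n = 7
Numerator: 26 * 25 * 24 * 23 * 22 * 21 * 20
Denominator: 7! = 5040
C(26, 7) = 657800


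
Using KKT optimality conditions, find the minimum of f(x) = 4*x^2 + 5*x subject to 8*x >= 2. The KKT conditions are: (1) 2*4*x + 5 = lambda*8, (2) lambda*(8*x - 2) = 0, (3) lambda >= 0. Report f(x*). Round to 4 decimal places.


Step 1: Try lambda = 0 (constraint inactive).
x_unc = -5/(2*4) = -0.625
Check: 8*-0.625 = -5.0 < 2 -- violated!
Step 2: Constraint must be active: 8*x = 2
x* = 2/8 = 0.25
lambda = (2*4*0.25 + 5)/8 = 0.875
Step 3: Compute optimal value.
f(x*) = 4*0.25^2 + 5*0.25 = 1.5


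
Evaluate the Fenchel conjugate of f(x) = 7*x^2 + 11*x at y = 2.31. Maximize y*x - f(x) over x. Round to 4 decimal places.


f*(y) = sup_x {y*x - a*x^2 - b*x} = sup_x {(y-b)*x - a*x^2}
FOC: (y - b) - 2a*x = 0 => x* = (y - b)/(2a)
x* = (2.31 - 11)/(2*7) = -0.6207
f*(2.31) = (y-b)^2/(4a) = (2.31 - 11)^2/(4*7)
= 75.5161/28 = 2.697


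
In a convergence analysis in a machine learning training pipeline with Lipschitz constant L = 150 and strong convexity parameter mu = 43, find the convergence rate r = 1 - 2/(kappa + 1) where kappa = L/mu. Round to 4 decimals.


Step 1: Compute the condition number.
kappa = L/mu = 150/43 = 3.4884
Step 2: Compute the convergence rate.
r = 1 - 2/(kappa + 1) = 1 - 2*mu/(L + mu) = (L - mu)/(L + mu) = 107/193 = 0.5544


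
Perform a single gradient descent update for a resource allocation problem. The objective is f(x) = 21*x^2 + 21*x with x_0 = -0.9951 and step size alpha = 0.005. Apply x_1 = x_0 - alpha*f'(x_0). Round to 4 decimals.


We compute the gradient at x_0 and apply the update.
f'(x) = 42*x + 21
f'(-0.9951) = 42*-0.9951 + 21 = -20.7942
x_1 = -0.9951 - 0.005*-20.7942 = -0.8911


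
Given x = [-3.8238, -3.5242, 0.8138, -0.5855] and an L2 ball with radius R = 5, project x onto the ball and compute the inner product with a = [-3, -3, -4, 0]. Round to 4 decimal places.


Step 1: Compute ||x|| (intermediates to 6 decimals).
||x|| = sqrt((-3.8238)^2 + (-3.5242)^2 + 0.8138^2 + (-0.5855)^2) = 5.295896
Step 2: Project.
Since ||x|| > R, scale = R/||x|| = 5/5.295896 = 0.944127, proj(x) = scale * x
proj(x) = [-3.610153, -3.327292, 0.768331, -0.552786]
Step 3: Dot product.
a^T * proj(x) = -3*(-3.610153) - 3*(-3.327292) - 4*0.768331 + 0*(-0.552786) = 17.739


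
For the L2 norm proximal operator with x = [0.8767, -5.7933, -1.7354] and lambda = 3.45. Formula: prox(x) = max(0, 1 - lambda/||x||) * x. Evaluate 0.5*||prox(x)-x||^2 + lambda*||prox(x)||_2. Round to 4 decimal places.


Step 1: Compute ||x||.
||x|| = 6.1109
Step 2: Compute scaling factor.
scale = max(0, 1 - 3.45/6.1109) = 0.4354
Step 3: prox(x) = [0.3817, -2.5226, -0.7556]
||prox(x)|| = 2.6609
Step 4: Proximal objective.
0.5*||prox-x||^2 = 5.9513
lambda*||prox|| = 9.1801
Total = 15.1312


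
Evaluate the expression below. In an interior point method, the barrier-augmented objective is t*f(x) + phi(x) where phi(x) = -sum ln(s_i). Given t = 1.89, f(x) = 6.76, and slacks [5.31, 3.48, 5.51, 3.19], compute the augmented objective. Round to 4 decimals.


Step 1: Compute log-barrier.
ln values: [1.6696, 1.247, 1.7066, 1.16]
phi = -(1.6696 + 1.247 + 1.7066 + 1.16) = -5.7832
Step 2: Compute augmented objective.
t*f(x) = 1.89*6.76 = 12.7764
Total = 12.7764 - 5.7832 = 6.9932


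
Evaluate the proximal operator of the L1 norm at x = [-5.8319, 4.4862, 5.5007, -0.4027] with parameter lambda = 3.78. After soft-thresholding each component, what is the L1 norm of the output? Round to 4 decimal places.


Soft-thresholding with lambda = 3.78:
prox(-5.8319) = sign(-5.8319)*max(|-5.8319| - 3.78, 0) = -2.0519
prox(4.4862) = sign(4.4862)*max(|4.4862| - 3.78, 0) = 0.7062
prox(5.5007) = sign(5.5007)*max(|5.5007| - 3.78, 0) = 1.7207
prox(-0.4027) = sign(-0.4027)*max(|-0.4027| - 3.78, 0) = 0.0
prox(x) = [-2.0519, 0.7062, 1.7207, 0.0]
||prox(x)||_1 = 2.0519 + 0.7062 + 1.7207 + 0.0 = 4.4788


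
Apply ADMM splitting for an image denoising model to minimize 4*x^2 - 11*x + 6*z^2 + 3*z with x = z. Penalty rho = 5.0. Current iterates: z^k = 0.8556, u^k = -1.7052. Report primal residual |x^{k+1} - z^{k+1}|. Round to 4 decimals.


ADMM iteration with rho = 5.0, z^k = 0.8556, u^k = -1.7052
Step 1: x-update.
Minimize 4*x^2 - 11*x + (5.0/2)*(x - 0.8556 - 1.7052)^2
FOC: (2*4 + 5.0)*x = 11 + 5.0*(0.8556 + 1.7052)
x^{k+1} = 1.8311
Step 2: z-update.
Minimize 6*z^2 + 3*z + (5.0/2)*(1.8311 - z - 1.7052)^2
FOC: (2*6 + 5.0)*z = -3 + 5.0*(1.8311 - 1.7052)
z^{k+1} = -0.1394
Step 3: u-update.
u^{k+1} = -1.7052 + 1.8311 + 0.1394 = 0.2653
Step 4: Primal residual = |1.8311 + 0.1394| = 1.9705


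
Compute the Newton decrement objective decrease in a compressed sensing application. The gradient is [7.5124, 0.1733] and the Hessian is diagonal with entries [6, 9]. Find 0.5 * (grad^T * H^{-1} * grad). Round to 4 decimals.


Step 1: H is diagonal, so H^(-1) * g = [1.2521, 0.0193].
Step 2: g^T H^(-1) g = sum_i g_i^2 / H_ii
  = (7.5124)^2/6 + (0.1733)^2/9
  = 9.406 + 0.0033 = 9.4094
Step 3: Objective decrease = 0.5 * g^T H^(-1) g = 4.7047


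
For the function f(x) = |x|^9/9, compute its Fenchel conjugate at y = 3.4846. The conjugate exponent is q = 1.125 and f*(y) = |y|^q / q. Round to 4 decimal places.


The conjugate exponent q satisfies 1/p + 1/q = 1.
p = 9, so q = 9/(9 - 1) = 1.125
|y|^q = 3.4846^1.125 = 4.0731
f*(3.4846) = 4.0731 / 1.125 = 3.6205


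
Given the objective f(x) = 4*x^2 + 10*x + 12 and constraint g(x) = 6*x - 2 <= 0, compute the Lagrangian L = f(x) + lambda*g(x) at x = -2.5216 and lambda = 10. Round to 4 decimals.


Step 1: Evaluate f(x).
f(-2.5216) = 4*(-2.5216)^2 + 10*(-2.5216) + 12 = 12.2179
Step 2: Evaluate g(x).
g(-2.5216) = 6*-2.5216 - 2 = -17.1296
Step 3: Compute Lagrangian.
L = 12.2179 + 10*-17.1296 = -159.0781


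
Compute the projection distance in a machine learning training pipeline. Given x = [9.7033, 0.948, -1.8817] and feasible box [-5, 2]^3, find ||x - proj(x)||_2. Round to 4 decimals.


Project each component onto [-5, 2].
clip(9.7033) = 2.0, clip(0.948) = 0.948, clip(-1.8817) = -1.8817
Projection = [2.0, 0.948, -1.8817]
Squared diffs: [59.3408, 0.0, 0.0]
Distance = sqrt(59.3408) = 7.7033


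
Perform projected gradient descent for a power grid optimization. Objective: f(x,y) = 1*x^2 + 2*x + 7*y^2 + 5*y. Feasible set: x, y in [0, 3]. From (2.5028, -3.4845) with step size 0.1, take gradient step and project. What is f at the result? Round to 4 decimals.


Step 1: Compute gradient at (2.5028, -3.4845).
grad_x = 2*1*2.5028 + 2 = 7.0056
grad_y = 2*7*-3.4845 + 5 = -43.783
Step 2: Gradient step.
x_raw = 2.5028 - 0.1*7.0056 = 1.8022
y_raw = -3.4845 - 0.1*-43.783 = 0.8938
Step 3: Project onto [0, 3].
x_proj = clip(1.8022) = 1.8022
y_proj = clip(0.8938) = 0.8938
Step 4: Evaluate f.
f(1.8022, 0.8938) = 16.9137


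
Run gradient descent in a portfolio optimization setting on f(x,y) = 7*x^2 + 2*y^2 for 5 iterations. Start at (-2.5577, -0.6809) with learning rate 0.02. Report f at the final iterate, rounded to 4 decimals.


Gradient descent on f(x,y) = 7*x^2 + 2*y^2.
Starting point: (-2.5577, -0.6809), alpha = 0.02
Step 1: grad_x = 2*7*-2.5577 = -35.8078, grad_y = 2*2*-0.6809 = -2.7236
  x_1 = -2.5577 - 0.02*-35.8078 = -1.8415
  y_1 = -0.6809 - 0.02*-2.7236 = -0.6264
Step 2: grad_x = 2*7*-1.8415 = -25.7816, grad_y = 2*2*-0.6264 = -2.5057
  x_2 = -1.8415 - 0.02*-25.7816 = -1.3259
  y_2 = -0.6264 - 0.02*-2.5057 = -0.5763
Step 3: grad_x = 2*7*-1.3259 = -18.5628, grad_y = 2*2*-0.5763 = -2.3053
  x_3 = -1.3259 - 0.02*-18.5628 = -0.9547
  y_3 = -0.5763 - 0.02*-2.3053 = -0.5302
Step 4: grad_x = 2*7*-0.9547 = -13.3652, grad_y = 2*2*-0.5302 = -2.1208
  x_4 = -0.9547 - 0.02*-13.3652 = -0.6874
  y_4 = -0.5302 - 0.02*-2.1208 = -0.4878
Step 5: grad_x = 2*7*-0.6874 = -9.6229, grad_y = 2*2*-0.4878 = -1.9512
  x_5 = -0.6874 - 0.02*-9.6229 = -0.4949
  y_5 = -0.4878 - 0.02*-1.9512 = -0.4488
f(-0.4949, -0.4488) = 7*(-0.4949)^2 + 2*(-0.4488)^2 = 2.1172


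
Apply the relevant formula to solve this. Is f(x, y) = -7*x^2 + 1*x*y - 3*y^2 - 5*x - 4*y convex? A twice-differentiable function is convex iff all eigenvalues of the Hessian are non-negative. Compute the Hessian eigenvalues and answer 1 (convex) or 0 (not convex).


The Hessian of f(x,y) = -7*x^2 + 1*x*y - 3*y^2 - 5*x - 4*y is:
H = [[-14, 1], [1, -6]]
Trace = -14 - 6 = -20
Determinant = -14*-6 - (1)^2 = 83
Discriminant = (-20)^2 - 4*83 = 68.0
Eigenvalues: lambda_1 = -14.1231, lambda_2 = -5.8769
The function is not convex.

0


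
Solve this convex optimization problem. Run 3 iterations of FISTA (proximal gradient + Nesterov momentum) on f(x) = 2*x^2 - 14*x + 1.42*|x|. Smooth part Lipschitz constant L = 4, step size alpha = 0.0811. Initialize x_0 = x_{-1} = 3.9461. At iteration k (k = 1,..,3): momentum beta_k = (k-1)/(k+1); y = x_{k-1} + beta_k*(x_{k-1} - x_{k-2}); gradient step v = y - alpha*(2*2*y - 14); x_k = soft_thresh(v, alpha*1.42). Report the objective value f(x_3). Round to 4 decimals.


FISTA on f(x) = 2*x^2 - 14*x + 1.42*|x|
L = 4, alpha = 0.0811
Iteration 1: beta = 0.0, y = 3.9461 + 0.0*(3.9461 - 3.9461) = 3.9461
  grad(y) = 1.7844, v = y - alpha*grad = 3.8014
  prox(v) = soft_thresh(3.8014, 0.1152) = 3.6862
Iteration 2: beta = 0.3333, y = 3.6862 + 0.3333*(3.6862 - 3.9461) = 3.5996
  grad(y) = 0.3984, v = y - alpha*grad = 3.5673
  prox(v) = soft_thresh(3.5673, 0.1152) = 3.4521
Iteration 3: beta = 0.5, y = 3.4521 + 0.5*(3.4521 - 3.6862) = 3.3351
  grad(y) = -0.6597, v = y - alpha*grad = 3.3886
  prox(v) = soft_thresh(3.3886, 0.1152) = 3.2734
f(x_3) = 2*3.2734^2 - 14*3.2734 + 1.42*|3.2734| = -19.7491


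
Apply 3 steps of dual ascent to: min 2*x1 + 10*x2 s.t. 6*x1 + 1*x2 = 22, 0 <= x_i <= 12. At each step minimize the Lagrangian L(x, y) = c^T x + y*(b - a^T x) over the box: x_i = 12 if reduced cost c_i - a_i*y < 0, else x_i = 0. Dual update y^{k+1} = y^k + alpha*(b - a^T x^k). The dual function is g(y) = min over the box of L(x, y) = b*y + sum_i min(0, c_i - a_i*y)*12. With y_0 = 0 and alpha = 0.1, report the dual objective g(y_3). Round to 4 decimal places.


Dual ascent for LP: min 2*x1 + 10*x2, 6*x1 + 1*x2 = 22, 0 <= x_i <= 12
Step 1: y^k = 0.0, reduced costs: (2.0, 10.0)
  x^k = (0.0, 0.0), subgradient = b - a^T x = 22.0
  y^{k+1} = 0.0 + 0.1*22.0 = 2.2
Step 2: y^k = 2.2, reduced costs: (-11.2, 7.8)
  x^k = (12.0, 0.0), subgradient = b - a^T x = -50.0
  y^{k+1} = 2.2 + 0.1*-50.0 = -2.8
Step 3: y^k = -2.8, reduced costs: (18.8, 12.8)
  x^k = (0.0, 0.0), subgradient = b - a^T x = 22.0
  y^{k+1} = -2.8 + 0.1*22.0 = -0.6
Dual objective at y_3 = -0.6: reduced costs (5.6, 10.6), box minimizer x = (0.0, 0.0)
g(y_3) = b*y + (c1 - a1*y)*x1 + (c2 - a2*y)*x2 = 22*(-0.6) + 5.6*0.0 + 10.6*0.0 = -13.2 + 0.0 + 0.0 = -13.2


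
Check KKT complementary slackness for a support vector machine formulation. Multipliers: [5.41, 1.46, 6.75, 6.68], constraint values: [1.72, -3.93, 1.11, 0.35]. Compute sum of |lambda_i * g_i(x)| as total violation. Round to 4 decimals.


KKT complementary slackness check:
lambda_1 * g_1 = 5.41 * 1.72 = 9.3052
lambda_2 * g_2 = 1.46 * -3.93 = -5.7378
lambda_3 * g_3 = 6.75 * 1.11 = 7.4925
lambda_4 * g_4 = 6.68 * 0.35 = 2.338
Total violation = 9.3052 + 5.7378 + 7.4925 + 2.338 = 24.8735


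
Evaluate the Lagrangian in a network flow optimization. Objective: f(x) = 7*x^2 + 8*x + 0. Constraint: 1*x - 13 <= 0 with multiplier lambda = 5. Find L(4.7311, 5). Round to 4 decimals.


Step 1: Evaluate f(x).
f(4.7311) = 7*4.7311^2 + 8*4.7311 + 0 = 194.532
Step 2: Evaluate g(x).
g(4.7311) = 1*4.7311 - 13 = -8.2689
Step 3: Compute Lagrangian.
L = 194.532 + 5*-8.2689 = 153.1875


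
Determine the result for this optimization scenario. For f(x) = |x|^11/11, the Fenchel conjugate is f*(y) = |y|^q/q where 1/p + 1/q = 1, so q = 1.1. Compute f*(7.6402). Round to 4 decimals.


The conjugate exponent q satisfies 1/p + 1/q = 1.
p = 11, so q = 11/(11 - 1) = 1.1
|y|^q = 7.6402^1.1 = 9.363
f*(7.6402) = 9.363 / 1.1 = 8.5118


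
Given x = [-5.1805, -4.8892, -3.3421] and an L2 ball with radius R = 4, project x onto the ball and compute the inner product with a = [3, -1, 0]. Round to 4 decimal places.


Step 1: Compute ||x|| (intermediates to 6 decimals).
||x|| = sqrt((-5.1805)^2 + (-4.8892)^2 + (-3.3421)^2) = 7.868385
Step 2: Project.
Since ||x|| > R, scale = R/||x|| = 4/7.868385 = 0.508364, proj(x) = scale * x
proj(x) = [-2.63358, -2.485493, -1.699003]
Step 3: Dot product.
a^T * proj(x) = 3*(-2.63358) - 1*(-2.485493) + 0*(-1.699003) = -5.4152


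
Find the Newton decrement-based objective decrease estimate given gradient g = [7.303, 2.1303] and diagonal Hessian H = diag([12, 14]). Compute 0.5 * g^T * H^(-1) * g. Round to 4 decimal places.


Step 1: H is diagonal, so H^(-1) * g = [0.6086, 0.1522].
Step 2: g^T H^(-1) g = sum_i g_i^2 / H_ii
  = (7.303)^2/12 + (2.1303)^2/14
  = 4.4445 + 0.3242 = 4.7686
Step 3: Objective decrease = 0.5 * g^T H^(-1) g = 2.3843


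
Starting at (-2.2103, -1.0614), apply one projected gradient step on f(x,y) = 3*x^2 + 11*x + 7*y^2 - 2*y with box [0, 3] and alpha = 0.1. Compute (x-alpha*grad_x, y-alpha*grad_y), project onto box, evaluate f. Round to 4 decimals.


Step 1: Compute gradient at (-2.2103, -1.0614).
grad_x = 2*3*-2.2103 + 11 = -2.2618
grad_y = 2*7*-1.0614 - 2 = -16.8596
Step 2: Gradient step.
x_raw = -2.2103 - 0.1*-2.2618 = -1.9841
y_raw = -1.0614 - 0.1*-16.8596 = 0.6246
Step 3: Project onto [0, 3].
x_proj = clip(-1.9841) = 0.0
y_proj = clip(0.6246) = 0.6246
Step 4: Evaluate f.
f(0.0, 0.6246) = 1.4814


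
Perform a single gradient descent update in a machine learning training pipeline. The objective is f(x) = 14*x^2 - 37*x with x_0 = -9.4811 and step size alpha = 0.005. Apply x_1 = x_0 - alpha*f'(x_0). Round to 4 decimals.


We compute the gradient at x_0 and apply the update.
f'(x) = 28*x - 37
f'(-9.4811) = 28*-9.4811 - 37 = -302.4708
x_1 = -9.4811 - 0.005*-302.4708 = -7.9687


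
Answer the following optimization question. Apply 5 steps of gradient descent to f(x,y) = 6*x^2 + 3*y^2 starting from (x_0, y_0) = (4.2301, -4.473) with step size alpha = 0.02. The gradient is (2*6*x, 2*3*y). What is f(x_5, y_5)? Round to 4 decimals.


Gradient descent on f(x,y) = 6*x^2 + 3*y^2.
Starting point: (4.2301, -4.473), alpha = 0.02
Step 1: grad_x = 2*6*4.2301 = 50.7612, grad_y = 2*3*-4.473 = -26.838
  x_1 = 4.2301 - 0.02*50.7612 = 3.2149
  y_1 = -4.473 - 0.02*-26.838 = -3.9362
Step 2: grad_x = 2*6*3.2149 = 38.5785, grad_y = 2*3*-3.9362 = -23.6174
  x_2 = 3.2149 - 0.02*38.5785 = 2.4433
  y_2 = -3.9362 - 0.02*-23.6174 = -3.4639
Step 3: grad_x = 2*6*2.4433 = 29.3197, grad_y = 2*3*-3.4639 = -20.7833
  x_3 = 2.4433 - 0.02*29.3197 = 1.8569
  y_3 = -3.4639 - 0.02*-20.7833 = -3.0482
Step 4: grad_x = 2*6*1.8569 = 22.2829, grad_y = 2*3*-3.0482 = -18.2893
  x_4 = 1.8569 - 0.02*22.2829 = 1.4113
  y_4 = -3.0482 - 0.02*-18.2893 = -2.6824
Step 5: grad_x = 2*6*1.4113 = 16.935, grad_y = 2*3*-2.6824 = -16.0946
  x_5 = 1.4113 - 0.02*16.935 = 1.0726
  y_5 = -2.6824 - 0.02*-16.0946 = -2.3605
f(1.0726, -2.3605) = 6*1.0726^2 + 3*(-2.3605)^2 = 23.6187


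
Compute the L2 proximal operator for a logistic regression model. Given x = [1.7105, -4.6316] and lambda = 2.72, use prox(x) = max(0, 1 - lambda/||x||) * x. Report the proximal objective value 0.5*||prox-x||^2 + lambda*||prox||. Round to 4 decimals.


Step 1: Compute ||x||.
||x|| = 4.9374
Step 2: Compute scaling factor.
scale = max(0, 1 - 2.72/4.9374) = 0.4491
Step 3: prox(x) = [0.7682, -2.08]
||prox(x)|| = 2.2174
Step 4: Proximal objective.
0.5*||prox-x||^2 = 3.6992
lambda*||prox|| = 6.0313
Total = 9.7304


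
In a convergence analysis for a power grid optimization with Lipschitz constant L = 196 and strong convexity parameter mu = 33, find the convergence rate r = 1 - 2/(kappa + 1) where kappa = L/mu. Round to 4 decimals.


Step 1: Compute the condition number.
kappa = L/mu = 196/33 = 5.9394
Step 2: Compute the convergence rate.
r = 1 - 2/(kappa + 1) = 1 - 2*mu/(L + mu) = (L - mu)/(L + mu) = 163/229 = 0.7118


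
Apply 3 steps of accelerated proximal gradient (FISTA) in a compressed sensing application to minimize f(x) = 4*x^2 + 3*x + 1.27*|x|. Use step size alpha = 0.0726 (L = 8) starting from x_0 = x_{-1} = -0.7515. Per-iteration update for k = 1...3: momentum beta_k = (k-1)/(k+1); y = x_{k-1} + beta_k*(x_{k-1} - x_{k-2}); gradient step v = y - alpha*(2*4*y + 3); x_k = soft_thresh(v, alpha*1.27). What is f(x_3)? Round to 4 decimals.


FISTA on f(x) = 4*x^2 + 3*x + 1.27*|x|
L = 8, alpha = 0.0726
Iteration 1: beta = 0.0, y = -0.7515 + 0.0*(-0.7515 + 0.7515) = -0.7515
  grad(y) = -3.012, v = y - alpha*grad = -0.5328
  prox(v) = soft_thresh(-0.5328, 0.0922) = -0.4406
Iteration 2: beta = 0.3333, y = -0.4406 + 0.3333*(-0.4406 + 0.7515) = -0.337
  grad(y) = 0.304, v = y - alpha*grad = -0.3591
  prox(v) = soft_thresh(-0.3591, 0.0922) = -0.2669
Iteration 3: beta = 0.5, y = -0.2669 + 0.5*(-0.2669 + 0.4406) = -0.18
  grad(y) = 1.5601, v = y - alpha*grad = -0.2933
  prox(v) = soft_thresh(-0.2933, 0.0922) = -0.2011
f(x_3) = 4*(-0.2011)^2 + 3*(-0.2011) + 1.27*|-0.2011| = -0.1861


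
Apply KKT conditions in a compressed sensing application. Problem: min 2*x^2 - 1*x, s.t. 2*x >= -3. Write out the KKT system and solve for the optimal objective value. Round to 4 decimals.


Step 1: Try lambda = 0 (constraint inactive).
Stationarity: 2*2*x - 1 = 0
x* = 1/(2*2) = 0.25
Check constraint: 2*0.25 = 0.5 >= -3 -- satisfied.
Step 2: Compute optimal value.
f(x*) = 2*0.25^2 - 1*0.25 = -0.125


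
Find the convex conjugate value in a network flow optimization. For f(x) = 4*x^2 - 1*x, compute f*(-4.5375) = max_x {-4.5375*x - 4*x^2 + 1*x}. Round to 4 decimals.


f*(y) = sup_x {y*x - a*x^2 - b*x} = sup_x {(y-b)*x - a*x^2}
FOC: (y - b) - 2a*x = 0 => x* = (y - b)/(2a)
x* = (-4.5375 + 1)/(2*4) = -0.4422
f*(-4.5375) = (y-b)^2/(4a) = (-4.5375 + 1)^2/(4*4)
= 12.5139/16 = 0.7821


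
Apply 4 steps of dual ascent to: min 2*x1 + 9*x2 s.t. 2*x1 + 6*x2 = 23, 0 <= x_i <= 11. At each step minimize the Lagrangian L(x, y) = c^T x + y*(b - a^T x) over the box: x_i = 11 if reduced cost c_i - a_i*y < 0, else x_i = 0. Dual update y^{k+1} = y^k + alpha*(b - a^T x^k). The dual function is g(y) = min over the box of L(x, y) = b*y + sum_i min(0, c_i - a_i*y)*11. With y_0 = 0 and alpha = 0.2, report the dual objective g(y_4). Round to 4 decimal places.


Dual ascent for LP: min 2*x1 + 9*x2, 2*x1 + 6*x2 = 23, 0 <= x_i <= 11
Step 1: y^k = 0.0, reduced costs: (2.0, 9.0)
  x^k = (0.0, 0.0), subgradient = b - a^T x = 23.0
  y^{k+1} = 0.0 + 0.2*23.0 = 4.6
Step 2: y^k = 4.6, reduced costs: (-7.2, -18.6)
  x^k = (11.0, 11.0), subgradient = b - a^T x = -65.0
  y^{k+1} = 4.6 + 0.2*-65.0 = -8.4
Step 3: y^k = -8.4, reduced costs: (18.8, 59.4)
  x^k = (0.0, 0.0), subgradient = b - a^T x = 23.0
  y^{k+1} = -8.4 + 0.2*23.0 = -3.8
Step 4: y^k = -3.8, reduced costs: (9.6, 31.8)
  x^k = (0.0, 0.0), subgradient = b - a^T x = 23.0
  y^{k+1} = -3.8 + 0.2*23.0 = 0.8
Dual objective at y_4 = 0.8: reduced costs (0.4, 4.2), box minimizer x = (0.0, 0.0)
g(y_4) = b*y + (c1 - a1*y)*x1 + (c2 - a2*y)*x2 = 23*0.8 + 0.4*0.0 + 4.2*0.0 = 18.4 + 0.0 + 0.0 = 18.4
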